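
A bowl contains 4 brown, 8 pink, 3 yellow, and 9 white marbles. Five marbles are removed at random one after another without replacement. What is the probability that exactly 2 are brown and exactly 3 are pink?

Unordered draws without replacement: count favorable combinations over C(24,5).
Favorable = C(4,2) · C(8,3) · C(3,0) · C(9,0) = 336; total = C(24,5) = 42504.
P = 336/42504 = 2/253 ≈ 0.0079.

2/253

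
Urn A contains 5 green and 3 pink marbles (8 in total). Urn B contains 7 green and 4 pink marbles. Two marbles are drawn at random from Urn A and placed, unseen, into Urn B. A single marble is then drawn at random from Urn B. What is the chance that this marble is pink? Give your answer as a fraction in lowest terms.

19/52

Condition on how many of the transferred marbles are pink (from Urn A: 3 pink of 8; then Urn B has 13 total).
  0 pink: C(3,0)C(5,2)/C(8,2) = 5/14; then P = 4/13
  1 pink: C(3,1)C(5,1)/C(8,2) = 15/28; then P = 5/13
  2 pink: C(3,2)C(5,0)/C(8,2) = 3/28; then P = 6/13
P(pink from Urn B) = 19/52 ≈ 0.3654.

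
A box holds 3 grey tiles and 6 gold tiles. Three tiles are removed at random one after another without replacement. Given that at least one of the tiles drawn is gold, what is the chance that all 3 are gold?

P(all 3 gold) = C(6,3)/C(9,3) = 5/21; P(at least one gold) = 1 − C(3,3)/C(9,3) = 83/84.
Since 'all 3 gold' ⊆ 'at least one gold', P(all 3 | at least one) = 5/21 / 83/84 = 20/83 ≈ 0.2410.

20/83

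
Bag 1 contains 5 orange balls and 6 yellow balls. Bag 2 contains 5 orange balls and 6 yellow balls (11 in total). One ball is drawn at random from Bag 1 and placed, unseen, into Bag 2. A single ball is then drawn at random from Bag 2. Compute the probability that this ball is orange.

5/11

Condition on how many of the transferred balls are orange (from Bag 1: 5 orange of 11; then Bag 2 has 12 total).
  0 orange: C(5,0)C(6,1)/C(11,1) = 6/11; then P = 5/12
  1 orange: C(5,1)C(6,0)/C(11,1) = 5/11; then P = 6/12
P(orange from Bag 2) = 5/11 ≈ 0.4545.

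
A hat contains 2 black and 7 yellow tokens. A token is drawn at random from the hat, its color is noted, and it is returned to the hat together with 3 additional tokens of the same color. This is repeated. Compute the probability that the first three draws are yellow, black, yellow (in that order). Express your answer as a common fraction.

7/81

Track the composition after each reinforcement of +3.
P = (7/9) · (2/12) · (10/15) = 7/81 ≈ 0.0864.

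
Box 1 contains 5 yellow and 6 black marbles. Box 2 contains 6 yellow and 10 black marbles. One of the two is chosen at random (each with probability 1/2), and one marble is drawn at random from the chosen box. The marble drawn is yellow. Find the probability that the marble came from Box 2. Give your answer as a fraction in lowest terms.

P(yellow | Box 1) = 5/11; P(yellow | Box 2) = 3/8.
P(yellow) = 1/2·5/11 + 1/2·3/8 = 73/176.
By Bayes' rule, P(Box 2 | yellow) = 3/16 / 73/176 = 33/73 ≈ 0.4521.

33/73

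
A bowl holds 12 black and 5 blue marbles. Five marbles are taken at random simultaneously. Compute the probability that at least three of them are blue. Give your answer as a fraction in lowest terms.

103/884

Sum the hypergeometric tail for j = 3,…,5 blue marbles.
Favorable = C(5,3)·C(12,2) + C(5,4)·C(12,1) + C(5,5)·C(12,0) = 721; total = C(17,5) = 6188.
P = 721/6188 = 103/884 ≈ 0.1165.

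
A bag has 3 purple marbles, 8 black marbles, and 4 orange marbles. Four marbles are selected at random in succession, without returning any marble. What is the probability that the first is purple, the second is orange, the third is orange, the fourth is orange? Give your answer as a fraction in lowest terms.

1/455

Multiply the conditional probability of each draw in order, without replacement, so each draw removes one from its color and from the total.
P = (3/15) · (4/14) · (3/13) · (2/12) = 1/455 ≈ 0.0022.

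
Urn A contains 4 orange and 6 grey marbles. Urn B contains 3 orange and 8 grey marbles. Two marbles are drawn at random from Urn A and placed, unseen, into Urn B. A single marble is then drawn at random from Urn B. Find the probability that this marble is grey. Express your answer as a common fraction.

46/65

Condition on how many of the transferred marbles are grey (from Urn A: 6 grey of 10; then Urn B has 13 total).
  0 grey: C(6,0)C(4,2)/C(10,2) = 2/15; then P = 8/13
  1 grey: C(6,1)C(4,1)/C(10,2) = 8/15; then P = 9/13
  2 grey: C(6,2)C(4,0)/C(10,2) = 1/3; then P = 10/13
P(grey from Urn B) = 46/65 ≈ 0.7077.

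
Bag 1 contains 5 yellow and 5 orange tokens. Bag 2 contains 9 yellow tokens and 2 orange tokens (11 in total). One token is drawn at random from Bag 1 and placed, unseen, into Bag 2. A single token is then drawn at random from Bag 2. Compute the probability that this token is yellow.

19/24

Condition on how many of the transferred tokens are yellow (from Bag 1: 5 yellow of 10; then Bag 2 has 12 total).
  0 yellow: C(5,0)C(5,1)/C(10,1) = 1/2; then P = 9/12
  1 yellow: C(5,1)C(5,0)/C(10,1) = 1/2; then P = 10/12
P(yellow from Bag 2) = 19/24 ≈ 0.7917.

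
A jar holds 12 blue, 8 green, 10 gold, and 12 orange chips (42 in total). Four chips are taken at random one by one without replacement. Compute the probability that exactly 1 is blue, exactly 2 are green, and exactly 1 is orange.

96/2665

Unordered draws without replacement: count favorable combinations over C(42,4).
Favorable = C(12,1) · C(8,2) · C(10,0) · C(12,1) = 4032; total = C(42,4) = 111930.
P = 4032/111930 = 96/2665 ≈ 0.0360.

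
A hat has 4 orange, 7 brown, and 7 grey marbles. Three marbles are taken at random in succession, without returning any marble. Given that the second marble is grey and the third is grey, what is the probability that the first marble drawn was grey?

P(first=grey and the second marble is grey and the third is grey) = (7/18)·(6/17)·(5/16) = 35/816.
P(E) = Σ over first color = 7/204 + 49/816 + 35/816 = 7/51.
By Bayes, P(first=grey | E) = 35/816 / 7/51 = 5/16 ≈ 0.3125.

5/16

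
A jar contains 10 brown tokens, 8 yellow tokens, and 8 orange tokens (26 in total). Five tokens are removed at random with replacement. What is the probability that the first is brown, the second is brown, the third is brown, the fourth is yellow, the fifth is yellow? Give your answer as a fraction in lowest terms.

Multiply the conditional probability of each draw in order, with replacement (the composition resets each draw).
P = (10/26) · (10/26) · (10/26) · (8/26) · (8/26) = 2000/371293 ≈ 0.0054.

2000/371293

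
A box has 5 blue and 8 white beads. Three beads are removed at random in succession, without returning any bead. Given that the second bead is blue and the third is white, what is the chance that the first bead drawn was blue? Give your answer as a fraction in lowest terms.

4/11

P(first=blue and the second bead is blue and the third is white) = (5/13)·(4/12)·(8/11) = 40/429.
P(E) = Σ over first color = 40/429 + 70/429 = 10/39.
By Bayes, P(first=blue | E) = 40/429 / 10/39 = 4/11 ≈ 0.3636.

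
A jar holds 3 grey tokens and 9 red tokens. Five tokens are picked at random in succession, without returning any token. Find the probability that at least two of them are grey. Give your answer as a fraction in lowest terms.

Sum the hypergeometric tail for j = 2,…,3 grey tokens.
Favorable = C(3,2)·C(9,3) + C(3,3)·C(9,2) = 288; total = C(12,5) = 792.
P = 288/792 = 4/11 ≈ 0.3636.

4/11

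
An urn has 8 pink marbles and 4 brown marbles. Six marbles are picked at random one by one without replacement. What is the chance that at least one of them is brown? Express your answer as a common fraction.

Use the complement: P(at least one brown) = 1 − P(no brown).
P(none) = C(8,6)/C(12,6) = 28/924.
So P = 1 − 28/924 = 32/33 ≈ 0.9697.

32/33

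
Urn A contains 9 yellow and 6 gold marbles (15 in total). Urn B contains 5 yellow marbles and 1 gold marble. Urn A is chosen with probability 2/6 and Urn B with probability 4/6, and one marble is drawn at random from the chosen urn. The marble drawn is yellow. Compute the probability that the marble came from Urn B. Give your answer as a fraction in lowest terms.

P(yellow | Urn A) = 3/5; P(yellow | Urn B) = 5/6.
P(yellow) = 1/3·3/5 + 2/3·5/6 = 34/45.
By Bayes' rule, P(Urn B | yellow) = 5/9 / 34/45 = 25/34 ≈ 0.7353.

25/34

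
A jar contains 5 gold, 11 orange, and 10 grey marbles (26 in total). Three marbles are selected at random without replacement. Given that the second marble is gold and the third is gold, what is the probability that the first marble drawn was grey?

P(first=grey and the second marble is gold and the third is gold) = (10/26)·(5/25)·(4/24) = 1/78.
P(E) = Σ over first color = 1/260 + 11/780 + 1/78 = 2/65.
By Bayes, P(first=grey | E) = 1/78 / 2/65 = 5/12 ≈ 0.4167.

5/12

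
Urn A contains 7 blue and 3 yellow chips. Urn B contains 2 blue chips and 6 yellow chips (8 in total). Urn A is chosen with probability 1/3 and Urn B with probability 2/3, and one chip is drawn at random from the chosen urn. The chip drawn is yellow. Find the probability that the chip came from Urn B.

P(yellow | Urn A) = 3/10; P(yellow | Urn B) = 3/4.
P(yellow) = 1/3·3/10 + 2/3·3/4 = 3/5.
By Bayes' rule, P(Urn B | yellow) = 1/2 / 3/5 = 5/6 ≈ 0.8333.

5/6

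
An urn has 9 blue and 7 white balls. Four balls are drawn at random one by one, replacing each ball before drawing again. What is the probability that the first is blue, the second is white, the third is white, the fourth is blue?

3969/65536

Multiply the conditional probability of each draw in order, with replacement (the composition resets each draw).
P = (9/16) · (7/16) · (7/16) · (9/16) = 3969/65536 ≈ 0.0606.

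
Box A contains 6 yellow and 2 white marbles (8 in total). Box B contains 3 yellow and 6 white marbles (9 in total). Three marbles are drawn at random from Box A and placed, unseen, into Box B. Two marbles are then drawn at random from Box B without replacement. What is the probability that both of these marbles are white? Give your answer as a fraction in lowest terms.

Condition on how many of the transferred marbles are white (from Box A: 2 white of 8; then Box B has 12 total).
  0 white: C(2,0)C(6,3)/C(8,3) = 5/14; then P = C(6,2)/C(12,2) = 5/22
  1 white: C(2,1)C(6,2)/C(8,3) = 15/28; then P = C(7,2)/C(12,2) = 7/22
  2 white: C(2,2)C(6,1)/C(8,3) = 3/28; then P = C(8,2)/C(12,2) = 14/33
P(both white) = 183/616 ≈ 0.2971.

183/616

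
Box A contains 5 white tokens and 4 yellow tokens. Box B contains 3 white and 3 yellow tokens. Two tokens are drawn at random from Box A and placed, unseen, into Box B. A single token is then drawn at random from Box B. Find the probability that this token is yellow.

Condition on how many of the transferred tokens are yellow (from Box A: 4 yellow of 9; then Box B has 8 total).
  0 yellow: C(4,0)C(5,2)/C(9,2) = 5/18; then P = 3/8
  1 yellow: C(4,1)C(5,1)/C(9,2) = 5/9; then P = 4/8
  2 yellow: C(4,2)C(5,0)/C(9,2) = 1/6; then P = 5/8
P(yellow from Box B) = 35/72 ≈ 0.4861.

35/72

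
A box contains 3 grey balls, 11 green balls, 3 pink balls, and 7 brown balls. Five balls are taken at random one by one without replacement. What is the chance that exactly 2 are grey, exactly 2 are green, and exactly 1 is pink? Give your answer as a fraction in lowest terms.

15/1288

Unordered draws without replacement: count favorable combinations over C(24,5).
Favorable = C(3,2) · C(11,2) · C(3,1) · C(7,0) = 495; total = C(24,5) = 42504.
P = 495/42504 = 15/1288 ≈ 0.0116.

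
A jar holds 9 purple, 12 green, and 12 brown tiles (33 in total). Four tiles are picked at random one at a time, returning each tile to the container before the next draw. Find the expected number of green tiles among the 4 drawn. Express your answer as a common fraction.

By linearity of expectation, E[X] = Σ P(draw i is green); each independent draw has P(green) = 12/33.
E[X] = 4 · 12/33 = 16/11 ≈ 1.4545.

16/11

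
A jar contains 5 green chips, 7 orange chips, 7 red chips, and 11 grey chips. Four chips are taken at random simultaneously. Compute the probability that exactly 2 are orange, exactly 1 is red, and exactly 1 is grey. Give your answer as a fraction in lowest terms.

Unordered draws without replacement: count favorable combinations over C(30,4).
Favorable = C(5,0) · C(7,2) · C(7,1) · C(11,1) = 1617; total = C(30,4) = 27405.
P = 1617/27405 = 77/1305 ≈ 0.0590.

77/1305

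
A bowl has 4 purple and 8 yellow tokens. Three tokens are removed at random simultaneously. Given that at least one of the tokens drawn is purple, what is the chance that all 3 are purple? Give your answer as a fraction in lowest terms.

1/41

P(all 3 purple) = C(4,3)/C(12,3) = 1/55; P(at least one purple) = 1 − C(8,3)/C(12,3) = 41/55.
Since 'all 3 purple' ⊆ 'at least one purple', P(all 3 | at least one) = 1/55 / 41/55 = 1/41 ≈ 0.0244.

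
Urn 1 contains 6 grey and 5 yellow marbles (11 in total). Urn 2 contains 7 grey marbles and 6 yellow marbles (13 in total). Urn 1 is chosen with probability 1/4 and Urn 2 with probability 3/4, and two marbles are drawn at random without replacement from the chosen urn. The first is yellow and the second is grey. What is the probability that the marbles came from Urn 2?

P(E | Urn 1) = 3/11; P(E | Urn 2) = 7/26.
P(E) = 1/4·3/11 + 3/4·7/26 = 309/1144.
By Bayes' rule, P(Urn 2 | E) = 21/104 / 309/1144 = 77/103 ≈ 0.7476.

77/103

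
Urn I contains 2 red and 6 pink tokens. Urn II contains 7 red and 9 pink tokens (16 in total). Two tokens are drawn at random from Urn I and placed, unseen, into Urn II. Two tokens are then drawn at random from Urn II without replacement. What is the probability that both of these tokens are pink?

467/1428

Condition on how many of the transferred tokens are pink (from Urn I: 6 pink of 8; then Urn II has 18 total).
  0 pink: C(6,0)C(2,2)/C(8,2) = 1/28; then P = C(9,2)/C(18,2) = 4/17
  1 pink: C(6,1)C(2,1)/C(8,2) = 3/7; then P = C(10,2)/C(18,2) = 5/17
  2 pink: C(6,2)C(2,0)/C(8,2) = 15/28; then P = C(11,2)/C(18,2) = 55/153
P(both pink) = 467/1428 ≈ 0.3270.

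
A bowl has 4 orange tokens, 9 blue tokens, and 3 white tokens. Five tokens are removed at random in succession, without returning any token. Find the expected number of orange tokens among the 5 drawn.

By linearity of expectation, E[X] = Σ P(draw i is orange); by symmetry each draw (even without replacement) has P(orange) = 4/16.
E[X] = 5 · 4/16 = 5/4 ≈ 1.2500.

5/4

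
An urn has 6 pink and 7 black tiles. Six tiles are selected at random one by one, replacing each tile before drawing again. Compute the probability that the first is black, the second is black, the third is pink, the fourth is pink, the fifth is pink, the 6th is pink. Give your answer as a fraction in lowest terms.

63504/4826809

Multiply the conditional probability of each draw in order, with replacement (the composition resets each draw).
P = (7/13) · (7/13) · (6/13) · (6/13) · (6/13) · (6/13) = 63504/4826809 ≈ 0.0132.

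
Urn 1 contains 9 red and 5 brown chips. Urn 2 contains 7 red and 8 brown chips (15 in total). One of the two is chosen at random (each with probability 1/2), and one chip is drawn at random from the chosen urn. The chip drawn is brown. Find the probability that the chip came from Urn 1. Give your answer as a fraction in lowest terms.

75/187

P(brown | Urn 1) = 5/14; P(brown | Urn 2) = 8/15.
P(brown) = 1/2·5/14 + 1/2·8/15 = 187/420.
By Bayes' rule, P(Urn 1 | brown) = 5/28 / 187/420 = 75/187 ≈ 0.4011.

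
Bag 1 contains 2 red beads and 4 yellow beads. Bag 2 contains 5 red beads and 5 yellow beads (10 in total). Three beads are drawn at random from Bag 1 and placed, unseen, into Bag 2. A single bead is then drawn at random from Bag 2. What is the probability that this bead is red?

Condition on how many of the transferred beads are red (from Bag 1: 2 red of 6; then Bag 2 has 13 total).
  0 red: C(2,0)C(4,3)/C(6,3) = 1/5; then P = 5/13
  1 red: C(2,1)C(4,2)/C(6,3) = 3/5; then P = 6/13
  2 red: C(2,2)C(4,1)/C(6,3) = 1/5; then P = 7/13
P(red from Bag 2) = 6/13 ≈ 0.4615.

6/13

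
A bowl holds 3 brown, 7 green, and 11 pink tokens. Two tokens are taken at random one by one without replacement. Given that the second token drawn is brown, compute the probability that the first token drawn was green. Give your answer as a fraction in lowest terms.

7/20

P(first=green and the second token drawn is brown) = (7/21)·(3/20) = 1/20.
P(the second token drawn is brown) = Σ over first color = 1/70 + 1/20 + 11/140 = 1/7.
By Bayes, P(first=green | the second token drawn is brown) = 1/20 / 1/7 = 7/20 ≈ 0.3500.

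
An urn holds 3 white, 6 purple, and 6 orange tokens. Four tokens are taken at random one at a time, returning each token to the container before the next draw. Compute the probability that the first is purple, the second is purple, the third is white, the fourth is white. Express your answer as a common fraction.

Multiply the conditional probability of each draw in order, with replacement (the composition resets each draw).
P = (6/15) · (6/15) · (3/15) · (3/15) = 4/625 ≈ 0.0064.

4/625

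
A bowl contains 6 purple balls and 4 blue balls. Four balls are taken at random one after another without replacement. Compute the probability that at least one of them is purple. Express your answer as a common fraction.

Use the complement: P(at least one purple) = 1 − P(no purple).
P(none) = C(4,4)/C(10,4) = 1/210.
So P = 1 − 1/210 = 209/210 ≈ 0.9952.

209/210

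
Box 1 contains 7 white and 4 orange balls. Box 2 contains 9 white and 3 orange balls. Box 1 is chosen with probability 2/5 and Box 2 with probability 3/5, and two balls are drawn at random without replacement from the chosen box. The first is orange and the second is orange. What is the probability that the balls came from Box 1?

P(E | Box 1) = 6/55; P(E | Box 2) = 1/22.
P(E) = 2/5·6/55 + 3/5·1/22 = 39/550.
By Bayes' rule, P(Box 1 | E) = 12/275 / 39/550 = 8/13 ≈ 0.6154.

8/13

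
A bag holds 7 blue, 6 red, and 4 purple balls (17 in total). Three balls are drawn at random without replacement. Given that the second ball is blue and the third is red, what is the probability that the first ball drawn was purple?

P(first=purple and the second ball is blue and the third is red) = (4/17)·(7/16)·(6/15) = 7/170.
P(E) = Σ over first color = 21/340 + 7/136 + 7/170 = 21/136.
By Bayes, P(first=purple | E) = 7/170 / 21/136 = 4/15 ≈ 0.2667.

4/15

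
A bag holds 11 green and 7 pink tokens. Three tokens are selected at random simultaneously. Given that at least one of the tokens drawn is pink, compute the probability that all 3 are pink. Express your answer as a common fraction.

P(all 3 pink) = C(7,3)/C(18,3) = 35/816; P(at least one pink) = 1 − C(11,3)/C(18,3) = 217/272.
Since 'all 3 pink' ⊆ 'at least one pink', P(all 3 | at least one) = 35/816 / 217/272 = 5/93 ≈ 0.0538.

5/93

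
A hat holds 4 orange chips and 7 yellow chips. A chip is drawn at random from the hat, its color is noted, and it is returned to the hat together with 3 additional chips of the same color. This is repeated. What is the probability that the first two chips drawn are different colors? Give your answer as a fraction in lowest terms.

Either yellow then orange, or orange then yellow; after the first draw the total is 14.
P = (7/11)·(4/14) + (4/11)·(7/14) = 4/11 ≈ 0.3636.

4/11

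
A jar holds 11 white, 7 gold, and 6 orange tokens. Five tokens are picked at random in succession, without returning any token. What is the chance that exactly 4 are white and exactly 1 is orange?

Unordered draws without replacement: count favorable combinations over C(24,5).
Favorable = C(11,4) · C(7,0) · C(6,1) = 1980; total = C(24,5) = 42504.
P = 1980/42504 = 15/322 ≈ 0.0466.

15/322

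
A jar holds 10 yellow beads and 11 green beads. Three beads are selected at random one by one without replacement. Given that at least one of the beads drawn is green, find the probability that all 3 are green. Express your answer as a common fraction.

3/22

P(all 3 green) = C(11,3)/C(21,3) = 33/266; P(at least one green) = 1 − C(10,3)/C(21,3) = 121/133.
Since 'all 3 green' ⊆ 'at least one green', P(all 3 | at least one) = 33/266 / 121/133 = 3/22 ≈ 0.1364.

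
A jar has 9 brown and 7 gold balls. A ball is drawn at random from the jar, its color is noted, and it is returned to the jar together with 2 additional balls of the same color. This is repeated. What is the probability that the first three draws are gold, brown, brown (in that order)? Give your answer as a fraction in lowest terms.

Track the composition after each reinforcement of +2.
P = (7/16) · (9/18) · (11/20) = 77/640 ≈ 0.1203.

77/640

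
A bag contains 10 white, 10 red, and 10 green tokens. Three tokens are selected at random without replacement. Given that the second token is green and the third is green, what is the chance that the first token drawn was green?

P(first=green and the second token is green and the third is green) = (10/30)·(9/29)·(8/28) = 6/203.
P(E) = Σ over first color = 15/406 + 15/406 + 6/203 = 3/29.
By Bayes, P(first=green | E) = 6/203 / 3/29 = 2/7 ≈ 0.2857.

2/7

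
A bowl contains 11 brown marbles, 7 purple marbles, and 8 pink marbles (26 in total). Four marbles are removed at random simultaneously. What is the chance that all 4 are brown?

Unordered draws without replacement: count favorable combinations over C(26,4).
Favorable = C(11,4) · C(7,0) · C(8,0) = 330; total = C(26,4) = 14950.
P = 330/14950 = 33/1495 ≈ 0.0221.

33/1495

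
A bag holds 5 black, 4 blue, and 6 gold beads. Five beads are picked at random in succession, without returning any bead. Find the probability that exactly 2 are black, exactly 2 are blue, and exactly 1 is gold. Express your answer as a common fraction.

Unordered draws without replacement: count favorable combinations over C(15,5).
Favorable = C(5,2) · C(4,2) · C(6,1) = 360; total = C(15,5) = 3003.
P = 360/3003 = 120/1001 ≈ 0.1199.

120/1001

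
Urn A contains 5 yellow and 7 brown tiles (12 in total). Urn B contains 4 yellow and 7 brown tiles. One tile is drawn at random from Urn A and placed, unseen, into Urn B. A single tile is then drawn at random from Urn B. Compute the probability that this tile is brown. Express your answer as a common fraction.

91/144

Condition on how many of the transferred tiles are brown (from Urn A: 7 brown of 12; then Urn B has 12 total).
  0 brown: C(7,0)C(5,1)/C(12,1) = 5/12; then P = 7/12
  1 brown: C(7,1)C(5,0)/C(12,1) = 7/12; then P = 8/12
P(brown from Urn B) = 91/144 ≈ 0.6319.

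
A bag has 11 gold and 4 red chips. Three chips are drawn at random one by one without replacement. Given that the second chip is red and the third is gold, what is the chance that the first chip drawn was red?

P(first=red and the second chip is red and the third is gold) = (4/15)·(3/14)·(11/13) = 22/455.
P(E) = Σ over first color = 44/273 + 22/455 = 22/105.
By Bayes, P(first=red | E) = 22/455 / 22/105 = 3/13 ≈ 0.2308.

3/13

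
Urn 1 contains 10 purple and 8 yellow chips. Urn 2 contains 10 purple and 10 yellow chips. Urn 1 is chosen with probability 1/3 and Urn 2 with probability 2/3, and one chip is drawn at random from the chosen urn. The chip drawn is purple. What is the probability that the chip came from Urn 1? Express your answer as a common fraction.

5/14

P(purple | Urn 1) = 5/9; P(purple | Urn 2) = 1/2.
P(purple) = 1/3·5/9 + 2/3·1/2 = 14/27.
By Bayes' rule, P(Urn 1 | purple) = 5/27 / 14/27 = 5/14 ≈ 0.3571.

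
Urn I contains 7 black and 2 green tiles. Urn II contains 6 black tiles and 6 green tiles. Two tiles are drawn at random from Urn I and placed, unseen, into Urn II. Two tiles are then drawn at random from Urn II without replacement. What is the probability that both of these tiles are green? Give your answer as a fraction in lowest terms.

7/36

Condition on how many of the transferred tiles are green (from Urn I: 2 green of 9; then Urn II has 14 total).
  0 green: C(2,0)C(7,2)/C(9,2) = 7/12; then P = C(6,2)/C(14,2) = 15/91
  1 green: C(2,1)C(7,1)/C(9,2) = 7/18; then P = C(7,2)/C(14,2) = 3/13
  2 green: C(2,2)C(7,0)/C(9,2) = 1/36; then P = C(8,2)/C(14,2) = 4/13
P(both green) = 7/36 ≈ 0.1944.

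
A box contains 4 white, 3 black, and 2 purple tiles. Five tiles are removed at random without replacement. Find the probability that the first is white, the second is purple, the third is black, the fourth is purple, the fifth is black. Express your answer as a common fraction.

1/315

Multiply the conditional probability of each draw in order, without replacement, so each draw removes one from its color and from the total.
P = (4/9) · (2/8) · (3/7) · (1/6) · (2/5) = 1/315 ≈ 0.0032.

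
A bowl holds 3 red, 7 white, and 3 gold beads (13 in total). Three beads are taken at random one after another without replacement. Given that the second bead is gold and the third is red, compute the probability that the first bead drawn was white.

7/11

P(first=white and the second bead is gold and the third is red) = (7/13)·(3/12)·(3/11) = 21/572.
P(E) = Σ over first color = 3/286 + 21/572 + 3/286 = 3/52.
By Bayes, P(first=white | E) = 21/572 / 3/52 = 7/11 ≈ 0.6364.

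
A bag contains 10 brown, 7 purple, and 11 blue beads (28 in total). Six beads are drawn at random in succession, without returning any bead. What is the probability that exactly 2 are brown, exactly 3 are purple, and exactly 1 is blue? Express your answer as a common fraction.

Unordered draws without replacement: count favorable combinations over C(28,6).
Favorable = C(10,2) · C(7,3) · C(11,1) = 17325; total = C(28,6) = 376740.
P = 17325/376740 = 55/1196 ≈ 0.0460.

55/1196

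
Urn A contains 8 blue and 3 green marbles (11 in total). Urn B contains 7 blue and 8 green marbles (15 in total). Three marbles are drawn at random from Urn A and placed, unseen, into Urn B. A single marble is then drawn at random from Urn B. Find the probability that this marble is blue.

Condition on how many of the transferred marbles are blue (from Urn A: 8 blue of 11; then Urn B has 18 total).
  0 blue: C(8,0)C(3,3)/C(11,3) = 1/165; then P = 7/18
  1 blue: C(8,1)C(3,2)/C(11,3) = 8/55; then P = 8/18
  2 blue: C(8,2)C(3,1)/C(11,3) = 28/55; then P = 9/18
  3 blue: C(8,3)C(3,0)/C(11,3) = 56/165; then P = 10/18
P(blue from Urn B) = 101/198 ≈ 0.5101.

101/198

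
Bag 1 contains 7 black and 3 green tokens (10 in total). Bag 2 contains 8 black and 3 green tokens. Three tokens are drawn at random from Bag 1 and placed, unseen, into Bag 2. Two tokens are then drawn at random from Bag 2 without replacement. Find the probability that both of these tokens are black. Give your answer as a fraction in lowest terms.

33/65

Condition on how many of the transferred tokens are black (from Bag 1: 7 black of 10; then Bag 2 has 14 total).
  0 black: C(7,0)C(3,3)/C(10,3) = 1/120; then P = C(8,2)/C(14,2) = 4/13
  1 black: C(7,1)C(3,2)/C(10,3) = 7/40; then P = C(9,2)/C(14,2) = 36/91
  2 black: C(7,2)C(3,1)/C(10,3) = 21/40; then P = C(10,2)/C(14,2) = 45/91
  3 black: C(7,3)C(3,0)/C(10,3) = 7/24; then P = C(11,2)/C(14,2) = 55/91
P(both black) = 33/65 ≈ 0.5077.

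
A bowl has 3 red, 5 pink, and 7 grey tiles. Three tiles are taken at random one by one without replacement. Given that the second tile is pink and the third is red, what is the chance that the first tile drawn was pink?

P(first=pink and the second tile is pink and the third is red) = (5/15)·(4/14)·(3/13) = 2/91.
P(E) = Σ over first color = 1/91 + 2/91 + 1/26 = 1/14.
By Bayes, P(first=pink | E) = 2/91 / 1/14 = 4/13 ≈ 0.3077.

4/13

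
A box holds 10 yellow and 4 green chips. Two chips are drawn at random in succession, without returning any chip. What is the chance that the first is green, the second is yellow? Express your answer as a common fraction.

20/91

Multiply the conditional probability of each draw in order, without replacement, so each draw removes one from its color and from the total.
P = (4/14) · (10/13) = 20/91 ≈ 0.2198.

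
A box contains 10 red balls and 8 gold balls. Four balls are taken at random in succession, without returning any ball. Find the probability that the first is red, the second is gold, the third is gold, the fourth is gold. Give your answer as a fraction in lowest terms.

Multiply the conditional probability of each draw in order, without replacement, so each draw removes one from its color and from the total.
P = (10/18) · (8/17) · (7/16) · (6/15) = 7/153 ≈ 0.0458.

7/153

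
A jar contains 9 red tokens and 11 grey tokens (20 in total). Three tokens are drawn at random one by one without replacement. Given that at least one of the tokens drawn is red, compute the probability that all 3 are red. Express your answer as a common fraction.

P(all 3 red) = C(9,3)/C(20,3) = 7/95; P(at least one red) = 1 − C(11,3)/C(20,3) = 65/76.
Since 'all 3 red' ⊆ 'at least one red', P(all 3 | at least one) = 7/95 / 65/76 = 28/325 ≈ 0.0862.

28/325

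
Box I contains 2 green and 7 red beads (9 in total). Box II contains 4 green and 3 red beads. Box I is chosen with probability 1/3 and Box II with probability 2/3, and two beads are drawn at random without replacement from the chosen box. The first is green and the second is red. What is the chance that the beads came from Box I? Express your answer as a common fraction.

49/193

P(E | Box I) = 7/36; P(E | Box II) = 2/7.
P(E) = 1/3·7/36 + 2/3·2/7 = 193/756.
By Bayes' rule, P(Box I | E) = 7/108 / 193/756 = 49/193 ≈ 0.2539.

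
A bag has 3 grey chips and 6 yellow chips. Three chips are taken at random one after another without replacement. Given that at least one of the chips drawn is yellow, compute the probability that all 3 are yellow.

20/83

P(all 3 yellow) = C(6,3)/C(9,3) = 5/21; P(at least one yellow) = 1 − C(3,3)/C(9,3) = 83/84.
Since 'all 3 yellow' ⊆ 'at least one yellow', P(all 3 | at least one) = 5/21 / 83/84 = 20/83 ≈ 0.2410.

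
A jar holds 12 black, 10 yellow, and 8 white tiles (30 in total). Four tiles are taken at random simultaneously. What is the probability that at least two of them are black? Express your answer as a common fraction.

77/145

Sum the hypergeometric tail for j = 2,…,4 black tiles.
Favorable = C(12,2)·C(18,2) + C(12,3)·C(18,1) + C(12,4)·C(18,0) = 14553; total = C(30,4) = 27405.
P = 14553/27405 = 77/145 ≈ 0.5310.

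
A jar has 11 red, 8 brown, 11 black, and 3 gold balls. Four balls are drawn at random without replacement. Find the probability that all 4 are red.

1/124

Unordered draws without replacement: count favorable combinations over C(33,4).
Favorable = C(11,4) · C(8,0) · C(11,0) · C(3,0) = 330; total = C(33,4) = 40920.
P = 330/40920 = 1/124 ≈ 0.0081.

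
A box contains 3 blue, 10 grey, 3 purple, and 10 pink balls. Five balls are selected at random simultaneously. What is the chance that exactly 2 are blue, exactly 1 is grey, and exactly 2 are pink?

Unordered draws without replacement: count favorable combinations over C(26,5).
Favorable = C(3,2) · C(10,1) · C(3,0) · C(10,2) = 1350; total = C(26,5) = 65780.
P = 1350/65780 = 135/6578 ≈ 0.0205.

135/6578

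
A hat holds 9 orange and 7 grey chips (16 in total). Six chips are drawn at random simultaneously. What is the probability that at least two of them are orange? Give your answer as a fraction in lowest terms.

Sum the hypergeometric tail for j = 2,…,6 orange chips.
Favorable = C(9,2)·C(7,4) + C(9,3)·C(7,3) + C(9,4)·C(7,2) + C(9,5)·C(7,1) + C(9,6)·C(7,0) = 7812; total = C(16,6) = 8008.
P = 7812/8008 = 279/286 ≈ 0.9755.

279/286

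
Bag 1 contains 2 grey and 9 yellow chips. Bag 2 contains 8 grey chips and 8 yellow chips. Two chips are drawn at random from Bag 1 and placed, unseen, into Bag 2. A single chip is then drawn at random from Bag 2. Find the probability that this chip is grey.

46/99

Condition on how many of the transferred chips are grey (from Bag 1: 2 grey of 11; then Bag 2 has 18 total).
  0 grey: C(2,0)C(9,2)/C(11,2) = 36/55; then P = 8/18
  1 grey: C(2,1)C(9,1)/C(11,2) = 18/55; then P = 9/18
  2 grey: C(2,2)C(9,0)/C(11,2) = 1/55; then P = 10/18
P(grey from Bag 2) = 46/99 ≈ 0.4646.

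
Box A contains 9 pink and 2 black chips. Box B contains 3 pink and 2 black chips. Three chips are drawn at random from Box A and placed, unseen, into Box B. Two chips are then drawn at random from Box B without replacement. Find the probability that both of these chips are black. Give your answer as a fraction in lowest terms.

59/770

Condition on how many of the transferred chips are black (from Box A: 2 black of 11; then Box B has 8 total).
  0 black: C(2,0)C(9,3)/C(11,3) = 28/55; then P = C(2,2)/C(8,2) = 1/28
  1 black: C(2,1)C(9,2)/C(11,3) = 24/55; then P = C(3,2)/C(8,2) = 3/28
  2 black: C(2,2)C(9,1)/C(11,3) = 3/55; then P = C(4,2)/C(8,2) = 3/14
P(both black) = 59/770 ≈ 0.0766.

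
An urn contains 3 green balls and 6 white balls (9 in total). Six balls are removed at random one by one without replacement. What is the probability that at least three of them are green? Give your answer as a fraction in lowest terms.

Sum the hypergeometric tail for j = 3,…,3 green balls.
Favorable = C(3,3)·C(6,3) = 20; total = C(9,6) = 84.
P = 20/84 = 5/21 ≈ 0.2381.

5/21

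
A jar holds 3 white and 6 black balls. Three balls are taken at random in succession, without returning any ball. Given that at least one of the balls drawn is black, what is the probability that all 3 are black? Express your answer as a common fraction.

P(all 3 black) = C(6,3)/C(9,3) = 5/21; P(at least one black) = 1 − C(3,3)/C(9,3) = 83/84.
Since 'all 3 black' ⊆ 'at least one black', P(all 3 | at least one) = 5/21 / 83/84 = 20/83 ≈ 0.2410.

20/83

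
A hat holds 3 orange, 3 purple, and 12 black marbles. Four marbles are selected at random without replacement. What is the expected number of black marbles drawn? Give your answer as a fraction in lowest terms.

8/3

By linearity of expectation, E[X] = Σ P(draw i is black); by symmetry each draw (even without replacement) has P(black) = 12/18.
E[X] = 4 · 12/18 = 8/3 ≈ 2.6667.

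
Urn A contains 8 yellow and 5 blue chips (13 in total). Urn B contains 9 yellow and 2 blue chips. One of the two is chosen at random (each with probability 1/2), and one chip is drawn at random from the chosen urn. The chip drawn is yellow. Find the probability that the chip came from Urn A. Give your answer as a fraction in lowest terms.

P(yellow | Urn A) = 8/13; P(yellow | Urn B) = 9/11.
P(yellow) = 1/2·8/13 + 1/2·9/11 = 205/286.
By Bayes' rule, P(Urn A | yellow) = 4/13 / 205/286 = 88/205 ≈ 0.4293.

88/205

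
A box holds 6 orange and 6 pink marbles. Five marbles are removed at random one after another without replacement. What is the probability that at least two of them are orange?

29/33

Sum the hypergeometric tail for j = 2,…,5 orange marbles.
Favorable = C(6,2)·C(6,3) + C(6,3)·C(6,2) + C(6,4)·C(6,1) + C(6,5)·C(6,0) = 696; total = C(12,5) = 792.
P = 696/792 = 29/33 ≈ 0.8788.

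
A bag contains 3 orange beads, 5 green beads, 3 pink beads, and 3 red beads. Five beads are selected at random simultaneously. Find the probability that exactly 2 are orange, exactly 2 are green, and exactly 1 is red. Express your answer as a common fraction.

Unordered draws without replacement: count favorable combinations over C(14,5).
Favorable = C(3,2) · C(5,2) · C(3,0) · C(3,1) = 90; total = C(14,5) = 2002.
P = 90/2002 = 45/1001 ≈ 0.0450.

45/1001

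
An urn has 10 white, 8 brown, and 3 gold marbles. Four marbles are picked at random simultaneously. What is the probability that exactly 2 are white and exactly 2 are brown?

4/19

Unordered draws without replacement: count favorable combinations over C(21,4).
Favorable = C(10,2) · C(8,2) · C(3,0) = 1260; total = C(21,4) = 5985.
P = 1260/5985 = 4/19 ≈ 0.2105.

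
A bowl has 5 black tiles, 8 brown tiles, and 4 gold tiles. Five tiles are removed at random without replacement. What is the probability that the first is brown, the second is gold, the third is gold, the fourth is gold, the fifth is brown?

2/1105

Multiply the conditional probability of each draw in order, without replacement, so each draw removes one from its color and from the total.
P = (8/17) · (4/16) · (3/15) · (2/14) · (7/13) = 2/1105 ≈ 0.0018.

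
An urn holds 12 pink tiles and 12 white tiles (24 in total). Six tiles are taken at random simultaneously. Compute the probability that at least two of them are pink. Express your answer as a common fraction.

2822/3059

Sum the hypergeometric tail for j = 2,…,6 pink tiles.
Favorable = C(12,2)·C(12,4) + C(12,3)·C(12,3) + C(12,4)·C(12,2) + C(12,5)·C(12,1) + C(12,6)·C(12,0) = 124168; total = C(24,6) = 134596.
P = 124168/134596 = 2822/3059 ≈ 0.9225.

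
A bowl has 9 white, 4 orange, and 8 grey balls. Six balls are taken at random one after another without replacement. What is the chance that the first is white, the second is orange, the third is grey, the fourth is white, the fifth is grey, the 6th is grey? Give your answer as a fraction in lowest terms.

4/1615

Multiply the conditional probability of each draw in order, without replacement, so each draw removes one from its color and from the total.
P = (9/21) · (4/20) · (8/19) · (8/18) · (7/17) · (6/16) = 4/1615 ≈ 0.0025.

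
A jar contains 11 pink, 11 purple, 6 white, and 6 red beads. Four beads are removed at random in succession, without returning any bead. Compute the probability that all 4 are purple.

Unordered draws without replacement: count favorable combinations over C(34,4).
Favorable = C(11,0) · C(11,4) · C(6,0) · C(6,0) = 330; total = C(34,4) = 46376.
P = 330/46376 = 15/2108 ≈ 0.0071.

15/2108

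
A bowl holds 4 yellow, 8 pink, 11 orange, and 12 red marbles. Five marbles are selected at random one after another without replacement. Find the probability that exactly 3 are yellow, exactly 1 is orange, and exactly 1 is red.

6/3689

Unordered draws without replacement: count favorable combinations over C(35,5).
Favorable = C(4,3) · C(8,0) · C(11,1) · C(12,1) = 528; total = C(35,5) = 324632.
P = 528/324632 = 6/3689 ≈ 0.0016.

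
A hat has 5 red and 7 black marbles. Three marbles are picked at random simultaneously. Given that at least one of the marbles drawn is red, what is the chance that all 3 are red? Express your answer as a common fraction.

2/37

P(all 3 red) = C(5,3)/C(12,3) = 1/22; P(at least one red) = 1 − C(7,3)/C(12,3) = 37/44.
Since 'all 3 red' ⊆ 'at least one red', P(all 3 | at least one) = 1/22 / 37/44 = 2/37 ≈ 0.0541.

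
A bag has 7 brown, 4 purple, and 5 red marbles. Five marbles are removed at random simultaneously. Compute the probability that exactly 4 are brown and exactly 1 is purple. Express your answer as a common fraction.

5/156

Unordered draws without replacement: count favorable combinations over C(16,5).
Favorable = C(7,4) · C(4,1) · C(5,0) = 140; total = C(16,5) = 4368.
P = 140/4368 = 5/156 ≈ 0.0321.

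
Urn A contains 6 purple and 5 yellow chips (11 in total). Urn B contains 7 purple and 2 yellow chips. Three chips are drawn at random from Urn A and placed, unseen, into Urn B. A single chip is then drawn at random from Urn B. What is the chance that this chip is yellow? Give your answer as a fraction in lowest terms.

Condition on how many of the transferred chips are yellow (from Urn A: 5 yellow of 11; then Urn B has 12 total).
  0 yellow: C(5,0)C(6,3)/C(11,3) = 4/33; then P = 2/12
  1 yellow: C(5,1)C(6,2)/C(11,3) = 5/11; then P = 3/12
  2 yellow: C(5,2)C(6,1)/C(11,3) = 4/11; then P = 4/12
  3 yellow: C(5,3)C(6,0)/C(11,3) = 2/33; then P = 5/12
P(yellow from Urn B) = 37/132 ≈ 0.2803.

37/132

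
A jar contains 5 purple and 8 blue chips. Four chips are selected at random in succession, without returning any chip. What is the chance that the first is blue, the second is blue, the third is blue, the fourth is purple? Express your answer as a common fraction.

14/143

Multiply the conditional probability of each draw in order, without replacement, so each draw removes one from its color and from the total.
P = (8/13) · (7/12) · (6/11) · (5/10) = 14/143 ≈ 0.0979.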